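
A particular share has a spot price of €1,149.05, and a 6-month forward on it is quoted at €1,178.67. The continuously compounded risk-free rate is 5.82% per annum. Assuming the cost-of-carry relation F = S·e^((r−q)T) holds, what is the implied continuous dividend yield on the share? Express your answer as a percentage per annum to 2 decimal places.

From F = S·e^((r−q)T): (r − q) = ln(F/S)/T
ln(1178.67/1149.05) = ln(1.025778) = 0.025451
(r − q) = 0.025451 / (6/12) = 0.050902
q = r − ln(F/S)/T = 0.0582 − 0.050902 = 0.007298
q = 0.73%

0.73%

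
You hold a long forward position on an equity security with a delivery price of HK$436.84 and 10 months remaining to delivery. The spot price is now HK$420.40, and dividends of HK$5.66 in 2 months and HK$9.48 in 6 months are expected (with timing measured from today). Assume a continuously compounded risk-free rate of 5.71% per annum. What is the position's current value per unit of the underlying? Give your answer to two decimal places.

PV(remaining dividends) I = 5.66·e^(−0.0571·2/12) + 9.48·e^(−0.0571·6/12) = 14.8196
Current forward F = (S − I)·e^(rT) = (420.40 − 14.8196)·e^(0.0571·10/12) = 405.5804 × 1.048734 = 425.3460
Value (long) = (F − K)·e^(−rT) = (425.3460 − 436.84) × 0.953531 = -10.9599
Value = -HK$10.96

-HK$10.96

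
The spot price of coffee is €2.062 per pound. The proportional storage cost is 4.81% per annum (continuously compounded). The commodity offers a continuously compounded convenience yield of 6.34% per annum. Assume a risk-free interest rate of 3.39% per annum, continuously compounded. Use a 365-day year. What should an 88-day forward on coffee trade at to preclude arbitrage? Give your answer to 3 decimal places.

Net carry = r + u − y = 0.0339 + 0.0481 − 0.0634 = 0.0186
F = S·e^((r+u−y)T) = 2.062 · e^(0.0186 × 88/365) = 2.062 · e^0.004484
= 2.062 × 1.004494 = €2.071 per pound

€2.071 per pound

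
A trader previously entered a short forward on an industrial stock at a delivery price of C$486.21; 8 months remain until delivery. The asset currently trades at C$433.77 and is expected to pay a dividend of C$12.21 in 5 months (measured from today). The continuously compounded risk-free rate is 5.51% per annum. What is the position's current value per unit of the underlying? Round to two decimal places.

C$46.84

PV(remaining dividends) I = 12.21·e^(−0.0551·5/12) = 11.9329
Current forward F = (S − I)·e^(rT) = (433.77 − 11.9329)·e^(0.0551·8/12) = 421.8371 × 1.037416 = 437.6206
Value (long) = (F − K)·e^(−rT) = (437.6206 − 486.21) × 0.963933 = -46.8369
Short position value = −(long value) = C$46.84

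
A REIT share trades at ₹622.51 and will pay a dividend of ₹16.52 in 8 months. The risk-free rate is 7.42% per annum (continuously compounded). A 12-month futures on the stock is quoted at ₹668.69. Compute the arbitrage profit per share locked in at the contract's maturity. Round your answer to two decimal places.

₹15.17 per share

PV(dividends) I = 16.52·e^(−0.0742·8/12) = 15.7227
Fair futures F* = (S − I)·e^(rT) = (622.51 − 15.7227)·e^0.074200 = 606.7873 × 1.077022 = 653.5233
Market ₹668.69 > fair 653.5233: forward overpriced → cash-and-carry (borrow at r, buy the stock and collect the dividends, short the forward).
Profit at T = |F_mkt − F*| = |668.69 − 653.5233| = ₹15.17 per share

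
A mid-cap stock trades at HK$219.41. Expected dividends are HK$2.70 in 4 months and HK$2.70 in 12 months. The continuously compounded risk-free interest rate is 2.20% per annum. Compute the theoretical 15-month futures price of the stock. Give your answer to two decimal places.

PV(dividends) I = 2.70·e^(−0.0220·4/12) + 2.70·e^(−0.0220·12/12)
I = 2.6803 + 2.6412 = 5.3215
F = (S − I)·e^(rT) = (219.41 − 5.3215) · e^(0.0220·15/12)
= 214.0885 · e^0.027500 = 214.0885 × 1.027882 = HK$220.06

HK$220.06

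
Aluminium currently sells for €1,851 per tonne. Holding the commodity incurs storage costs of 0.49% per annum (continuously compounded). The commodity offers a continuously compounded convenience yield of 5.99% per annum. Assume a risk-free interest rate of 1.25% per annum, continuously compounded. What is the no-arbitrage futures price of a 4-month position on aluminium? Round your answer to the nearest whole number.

Net carry = r + u − y = 0.0125 + 0.0049 − 0.0599 = -0.0425
F = S·e^((r+u−y)T) = 1851 · e^(-0.0425 × 4/12) = 1851 · e^-0.014167
= 1851 × 0.985933 = €1,825 per tonne

€1,825 per tonne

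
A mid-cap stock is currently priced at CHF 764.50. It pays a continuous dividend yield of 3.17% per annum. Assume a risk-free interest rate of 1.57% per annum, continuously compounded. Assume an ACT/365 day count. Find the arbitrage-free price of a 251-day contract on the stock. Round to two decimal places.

CHF 756.13

F = S·e^((r − q)T) = 764.50 · e^((0.0157 − 0.0317) × 251/365)
= 764.50 · e^-0.011003 = 764.50 × 0.989057
F = CHF 756.13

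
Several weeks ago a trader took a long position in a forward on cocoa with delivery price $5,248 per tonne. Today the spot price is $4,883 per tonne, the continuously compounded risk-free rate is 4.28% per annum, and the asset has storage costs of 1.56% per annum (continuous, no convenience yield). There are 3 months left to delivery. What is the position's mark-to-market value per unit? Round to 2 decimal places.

-$290.06 per tonne

Current fair forward for the remaining 3 months: F = S·e^((r + u)·T), (r + u) = 0.0428 + 0.0156 = 0.0584
F = 4883 · e^(0.0584 × 3/12) = 4883 × 1.01470710 = 4954.8148
Value of long forward = (F − K)·e^(−rT) = (4954.8148 − 5248) · e^(−0.0428·3/12)
= -293.1852 × 0.98935704 = -290.06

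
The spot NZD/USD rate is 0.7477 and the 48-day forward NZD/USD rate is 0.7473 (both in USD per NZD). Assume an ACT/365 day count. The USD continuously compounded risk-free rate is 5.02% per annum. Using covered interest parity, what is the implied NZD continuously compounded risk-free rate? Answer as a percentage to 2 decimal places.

F = S·e^((r_USD − r_NZD)T) ⇒ r_NZD = r_USD − ln(F/S)/T
ln(0.7473/0.7477) = -0.000535; /(48/365) = -0.004068
r_NZD = 0.0502 + 0.004068 = 0.054268
r_NZD = 5.43%

5.43%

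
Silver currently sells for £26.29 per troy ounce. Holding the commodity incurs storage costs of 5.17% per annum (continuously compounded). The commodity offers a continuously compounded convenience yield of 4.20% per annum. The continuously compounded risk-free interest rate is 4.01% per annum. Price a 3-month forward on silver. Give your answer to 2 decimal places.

Net carry = r + u − y = 0.0401 + 0.0517 − 0.0420 = 0.0498
F = S·e^((r+u−y)T) = 26.29 · e^(0.0498 × 3/12) = 26.29 · e^0.012450
= 26.29 × 1.012528 = £26.62 per troy ounce

£26.62 per troy ounce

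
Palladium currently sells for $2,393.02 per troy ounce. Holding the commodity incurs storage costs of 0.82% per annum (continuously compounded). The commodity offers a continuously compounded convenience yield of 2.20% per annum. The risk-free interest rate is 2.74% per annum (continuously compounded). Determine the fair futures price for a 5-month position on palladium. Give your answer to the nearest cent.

Net carry = r + u − y = 0.0274 + 0.0082 − 0.0220 = 0.0136
F = S·e^((r+u−y)T) = 2393.02 · e^(0.0136 × 5/12) = 2393.02 · e^0.00566667
= 2393.02 × 1.00568276 = $2,406.62 per troy ounce

$2,406.62 per troy ounce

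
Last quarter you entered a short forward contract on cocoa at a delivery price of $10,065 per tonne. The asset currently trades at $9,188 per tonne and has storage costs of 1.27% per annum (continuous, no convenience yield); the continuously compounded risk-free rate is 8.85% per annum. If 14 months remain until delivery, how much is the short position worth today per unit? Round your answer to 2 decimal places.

Current fair forward for the remaining 14 months: F = S·e^((r + u)·T), (r + u) = 0.0885 + 0.0127 = 0.1012
F = 9188 · e^(0.1012 × 14/12) = 9188 × 1.12531913 = 10339.4322
Value of long forward = (F − K)·e^(−rT) = (10339.4322 − 10065) · e^(−0.0885·14/12)
= 274.4322 × 0.90190147 = 247.51
Short position value = −(long value) = -$247.51

-$247.51 per tonne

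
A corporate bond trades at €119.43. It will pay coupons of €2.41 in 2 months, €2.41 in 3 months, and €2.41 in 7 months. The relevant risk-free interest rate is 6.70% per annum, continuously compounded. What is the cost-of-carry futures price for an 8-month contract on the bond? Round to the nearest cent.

PV(coupons) I = 2.41·e^(−0.0670·2/12) + 2.41·e^(−0.0670·3/12) + 2.41·e^(−0.0670·7/12)
I = 2.3832 + 2.3700 + 2.3176 = 7.0708
F = (S − I)·e^(rT) = (119.43 − 7.0708) · e^(0.0670·8/12)
= 112.3592 · e^0.044667 = 112.3592 × 1.045680 = €117.49

€117.49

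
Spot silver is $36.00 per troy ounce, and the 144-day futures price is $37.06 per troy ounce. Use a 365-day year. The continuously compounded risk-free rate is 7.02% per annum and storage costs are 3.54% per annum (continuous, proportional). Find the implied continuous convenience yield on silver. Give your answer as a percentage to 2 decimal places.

3.20%

F = S·e^((r+u−y)T) ⇒ (r+u−y) = ln(F/S)/T
ln(37.06/36.00) = 0.029019; /T ⇒ 0.073555
y = r + u − ln(F/S)/T = 0.0702 + 0.0354 − 0.073555 = 0.032045
y = 3.20%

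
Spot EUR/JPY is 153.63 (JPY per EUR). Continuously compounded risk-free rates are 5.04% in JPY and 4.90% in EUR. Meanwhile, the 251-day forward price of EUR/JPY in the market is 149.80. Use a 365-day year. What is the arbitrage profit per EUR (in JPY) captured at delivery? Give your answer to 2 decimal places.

3.98 per EUR (in JPY)

Fair forward: F* = S·e^(carry·T), with carry = (r_JPY − r_EUR) = 0.0504 − 0.0490 = 0.0014
F* = 153.63 · e^(0.0014 × 251/365) = 153.63 · e^0.000963 = 153.63 × 1.000963 = 153.7779
Market 149.80 < fair 153.7779: forward underpriced → reverse cash-and-carry (short spot, go long the forward).
At maturity, profit = |F_mkt − F*| = |149.80 − 153.7779| = 3.98 per EUR (in JPY)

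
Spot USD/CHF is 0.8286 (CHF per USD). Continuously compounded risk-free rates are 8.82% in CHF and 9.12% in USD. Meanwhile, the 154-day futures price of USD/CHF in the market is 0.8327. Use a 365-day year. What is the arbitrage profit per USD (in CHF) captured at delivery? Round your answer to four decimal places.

Fair futures: F* = S·e^(carry·T), with carry = (r_CHF − r_USD) = 0.0882 − 0.0912 = -0.0030
F* = 0.8286 · e^(-0.0030 × 154/365) = 0.8286 · e^-0.001266 = 0.8286 × 0.998735 = 0.8276
Market 0.8327 > fair 0.8276: forward overpriced → cash-and-carry (buy spot, short the forward).
At maturity, profit = |F_mkt − F*| = |0.8327 − 0.8276| = 0.0051 per USD (in CHF)

0.0051 per USD (in CHF)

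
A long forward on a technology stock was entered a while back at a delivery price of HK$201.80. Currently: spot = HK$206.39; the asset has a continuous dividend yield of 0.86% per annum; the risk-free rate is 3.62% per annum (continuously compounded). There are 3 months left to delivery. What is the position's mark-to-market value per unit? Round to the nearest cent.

Current fair forward for the remaining 3 months: F = S·e^((r − q)·T), (r − q) = 0.0362 − 0.0086 = 0.0276
F = 206.39 · e^(0.0276 × 3/12) = 206.39 × 1.006924 = 207.8190
Value of long forward = (F − K)·e^(−rT) = (207.8190 − 201.80) · e^(−0.0362·3/12)
= 6.0190 × 0.990991 = 5.96

HK$5.96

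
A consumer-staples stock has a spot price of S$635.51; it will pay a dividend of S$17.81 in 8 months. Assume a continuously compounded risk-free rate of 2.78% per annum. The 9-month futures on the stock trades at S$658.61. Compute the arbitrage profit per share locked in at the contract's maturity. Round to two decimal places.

S$27.56 per share

PV(dividends) I = 17.81·e^(−0.0278·8/12) = 17.4830
Fair futures F* = (S − I)·e^(rT) = (635.51 − 17.4830)·e^0.020850 = 618.0270 × 1.021069 = 631.0482
Market S$658.61 > fair 631.0482: forward overpriced → cash-and-carry (borrow at r, buy the stock and collect the dividends, short the forward).
Profit at T = |F_mkt − F*| = |658.61 − 631.0482| = S$27.56 per share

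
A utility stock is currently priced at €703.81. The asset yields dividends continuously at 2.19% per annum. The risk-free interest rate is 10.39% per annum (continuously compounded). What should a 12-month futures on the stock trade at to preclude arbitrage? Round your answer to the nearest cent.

€763.95

F = S·e^((r − q)T) = 703.81 · e^((0.1039 − 0.0219) × 12/12)
= 703.81 · e^0.082000 = 703.81 × 1.085456
F = €763.95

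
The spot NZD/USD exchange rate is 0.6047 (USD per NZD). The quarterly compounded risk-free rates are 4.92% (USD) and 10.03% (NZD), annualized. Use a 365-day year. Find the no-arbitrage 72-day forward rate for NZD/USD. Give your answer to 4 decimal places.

By covered interest parity, F = S · (1+r_USD/4)^(4T) / (1+r_NZD/4)^(4T)
= 0.6047 × 1.009693 / 1.019733 = 0.6047 × 0.990154
F = 0.5987 USD per NZD

0.5987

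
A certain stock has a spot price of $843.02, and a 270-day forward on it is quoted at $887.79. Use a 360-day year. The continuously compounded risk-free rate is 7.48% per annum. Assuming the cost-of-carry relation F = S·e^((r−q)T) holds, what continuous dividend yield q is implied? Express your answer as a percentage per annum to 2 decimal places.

0.58%

From F = S·e^((r−q)T): (r − q) = ln(F/S)/T
ln(887.79/843.02) = ln(1.053107) = 0.051745
(r − q) = 0.051745 / (270/360) = 0.068993
q = r − ln(F/S)/T = 0.0748 − 0.068993 = 0.005807
q = 0.58%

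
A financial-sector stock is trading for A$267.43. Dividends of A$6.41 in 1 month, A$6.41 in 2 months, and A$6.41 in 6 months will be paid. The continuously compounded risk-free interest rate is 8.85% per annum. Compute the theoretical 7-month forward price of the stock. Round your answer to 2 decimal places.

PV(dividends) I = 6.41·e^(−0.0885·1/12) + 6.41·e^(−0.0885·2/12) + 6.41·e^(−0.0885·6/12)
I = 6.3629 + 6.3161 + 6.1325 = 18.8115
F = (S − I)·e^(rT) = (267.43 − 18.8115) · e^(0.0885·7/12)
= 248.6185 · e^0.051625 = 248.6185 × 1.052981 = A$261.79

A$261.79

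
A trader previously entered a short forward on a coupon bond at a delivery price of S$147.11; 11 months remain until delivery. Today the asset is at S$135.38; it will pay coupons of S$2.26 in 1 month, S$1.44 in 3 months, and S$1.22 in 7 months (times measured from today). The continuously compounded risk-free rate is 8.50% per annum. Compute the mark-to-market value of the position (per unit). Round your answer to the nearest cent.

PV(remaining coupons) I = 2.26·e^(−0.0850·1/12) + 1.44·e^(−0.0850·3/12) + 1.22·e^(−0.0850·7/12) = 4.8148
Current forward F = (S − I)·e^(rT) = (135.38 − 4.8148)·e^(0.0850·11/12) = 130.5652 × 1.081033 = 141.1453
Value (long) = (F − K)·e^(−rT) = (141.1453 − 147.11) × 0.925042 = -5.5176
Short position value = −(long value) = S$5.52

S$5.52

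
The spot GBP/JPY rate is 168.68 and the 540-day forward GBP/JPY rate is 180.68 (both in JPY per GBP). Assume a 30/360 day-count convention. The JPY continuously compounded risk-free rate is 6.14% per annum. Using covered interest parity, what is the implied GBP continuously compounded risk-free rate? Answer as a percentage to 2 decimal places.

F = S·e^((r_JPY − r_GBP)T) ⇒ r_GBP = r_JPY − ln(F/S)/T
ln(180.68/168.68) = 0.068724; /(540/360) = 0.045816
r_GBP = 0.0614 − 0.045816 = 0.015584
r_GBP = 1.56%

1.56%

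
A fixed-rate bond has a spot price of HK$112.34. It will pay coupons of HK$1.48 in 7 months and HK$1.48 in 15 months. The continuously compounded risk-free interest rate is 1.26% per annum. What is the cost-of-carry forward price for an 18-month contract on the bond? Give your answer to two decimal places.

PV(coupons) I = 1.48·e^(−0.0126·7/12) + 1.48·e^(−0.0126·15/12)
I = 1.4692 + 1.4569 = 2.9261
F = (S − I)·e^(rT) = (112.34 − 2.9261) · e^(0.0126·18/12)
= 109.4139 · e^0.018900 = 109.4139 × 1.019080 = HK$111.50

HK$111.50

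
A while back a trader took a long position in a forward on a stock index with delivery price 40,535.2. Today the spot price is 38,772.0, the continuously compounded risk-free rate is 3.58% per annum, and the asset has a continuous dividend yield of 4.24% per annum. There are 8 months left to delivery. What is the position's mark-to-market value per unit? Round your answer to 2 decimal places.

-1887.82

Current fair forward for the remaining 8 months: F = S·e^((r − q)·T), (r − q) = 0.0358 − 0.0424 = -0.0066
F = 38772.0 · e^(-0.0066 × 8/12) = 38772.0 × 0.99560967 = 38601.7781
Value of long forward = (F − K)·e^(−rT) = (38601.7781 − 40535.2) · e^(−0.0358·8/12)
= -1933.4219 × 0.97641589 = -1887.82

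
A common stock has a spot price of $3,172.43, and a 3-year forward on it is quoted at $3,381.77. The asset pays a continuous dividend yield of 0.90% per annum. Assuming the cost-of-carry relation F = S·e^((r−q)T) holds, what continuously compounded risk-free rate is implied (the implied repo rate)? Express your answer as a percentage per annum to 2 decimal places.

3.03%

From F = S·e^((r−q)T): (r − q) = ln(F/S)/T
ln(3381.77/3172.43) = ln(1.065987) = 0.063901
(r − q) = 0.063901 / (3) = 0.021300
r = ln(F/S)/T + q = 0.021300 + 0.0090 = 0.030300
r = 3.03%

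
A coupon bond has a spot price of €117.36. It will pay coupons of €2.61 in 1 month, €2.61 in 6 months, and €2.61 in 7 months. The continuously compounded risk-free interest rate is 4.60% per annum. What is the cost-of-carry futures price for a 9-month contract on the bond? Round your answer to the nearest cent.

PV(coupons) I = 2.61·e^(−0.0460·1/12) + 2.61·e^(−0.0460·6/12) + 2.61·e^(−0.0460·7/12)
I = 2.6000 + 2.5507 + 2.5409 = 7.6916
F = (S − I)·e^(rT) = (117.36 − 7.6916) · e^(0.0460·9/12)
= 109.6684 · e^0.034500 = 109.6684 × 1.035102 = €113.52

€113.52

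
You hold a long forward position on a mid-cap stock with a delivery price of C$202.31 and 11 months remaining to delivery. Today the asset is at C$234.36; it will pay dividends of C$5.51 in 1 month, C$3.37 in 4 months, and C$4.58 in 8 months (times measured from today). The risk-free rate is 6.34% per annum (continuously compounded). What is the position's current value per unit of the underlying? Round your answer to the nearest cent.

PV(remaining dividends) I = 5.51·e^(−0.0634·1/12) + 3.37·e^(−0.0634·4/12) + 4.58·e^(−0.0634·8/12) = 13.1709
Current forward F = (S − I)·e^(rT) = (234.36 − 13.1709)·e^(0.0634·11/12) = 221.1891 × 1.059839 = 234.4248
Value (long) = (F − K)·e^(−rT) = (234.4248 − 202.31) × 0.943540 = 30.3016
Value = C$30.30

C$30.30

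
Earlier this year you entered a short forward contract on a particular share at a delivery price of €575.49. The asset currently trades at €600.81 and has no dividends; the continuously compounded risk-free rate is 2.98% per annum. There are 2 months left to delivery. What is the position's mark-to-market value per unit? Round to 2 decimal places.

-€28.17

Current fair forward for the remaining 2 months: F = S·e^(r·T), r = 0.0298
F = 600.81 · e^(0.0298 × 2/12) = 600.81 × 1.004979 = 603.8014
Value of long forward = (F − K)·e^(−rT) = (603.8014 − 575.49) · e^(−0.0298·2/12)
= 28.3114 × 0.995046 = 28.17
Short position value = −(long value) = -€28.17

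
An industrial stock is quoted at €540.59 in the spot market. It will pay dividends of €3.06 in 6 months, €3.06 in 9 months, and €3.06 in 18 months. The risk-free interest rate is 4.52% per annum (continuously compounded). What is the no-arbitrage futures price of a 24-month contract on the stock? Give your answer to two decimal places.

PV(dividends) I = 3.06·e^(−0.0452·6/12) + 3.06·e^(−0.0452·9/12) + 3.06·e^(−0.0452·18/12)
I = 2.9916 + 2.9580 + 2.8594 = 8.8090
F = (S − I)·e^(rT) = (540.59 − 8.8090) · e^(0.0452·24/12)
= 531.7810 · e^0.090400 = 531.7810 × 1.094612 = €582.09

€582.09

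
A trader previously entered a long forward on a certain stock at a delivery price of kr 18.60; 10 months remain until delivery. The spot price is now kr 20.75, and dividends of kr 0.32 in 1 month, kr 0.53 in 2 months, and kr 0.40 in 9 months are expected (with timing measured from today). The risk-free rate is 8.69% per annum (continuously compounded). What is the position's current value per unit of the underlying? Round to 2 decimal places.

PV(remaining dividends) I = 0.32·e^(−0.0869·1/12) + 0.53·e^(−0.0869·2/12) + 0.40·e^(−0.0869·9/12) = 1.2148
Current forward F = (S − I)·e^(rT) = (20.75 − 1.2148)·e^(0.0869·10/12) = 19.5352 × 1.075103 = 21.0024
Value (long) = (F − K)·e^(−rT) = (21.0024 − 18.60) × 0.930143 = 2.2346
Value = kr 2.23

kr 2.23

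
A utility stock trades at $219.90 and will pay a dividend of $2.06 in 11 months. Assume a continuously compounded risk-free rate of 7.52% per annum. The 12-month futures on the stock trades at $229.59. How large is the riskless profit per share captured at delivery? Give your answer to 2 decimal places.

PV(dividends) I = 2.06·e^(−0.0752·11/12) = 1.9228
Fair futures F* = (S − I)·e^(rT) = (219.90 − 1.9228)·e^0.075200 = 217.9772 × 1.078100 = 235.0012
Market $229.59 < fair 235.0012: forward underpriced → reverse cash-and-carry (short the stock, invest proceeds at r, pay the dividends, go long the forward).
Profit at T = |F_mkt − F*| = |229.59 − 235.0012| = $5.41 per share

$5.41 per share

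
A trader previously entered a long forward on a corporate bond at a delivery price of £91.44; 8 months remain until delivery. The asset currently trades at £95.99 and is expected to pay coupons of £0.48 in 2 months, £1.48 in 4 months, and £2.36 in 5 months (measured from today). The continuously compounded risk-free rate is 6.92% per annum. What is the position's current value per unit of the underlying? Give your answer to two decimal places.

£4.46

PV(remaining coupons) I = 0.48·e^(−0.0692·2/12) + 1.48·e^(−0.0692·4/12) + 2.36·e^(−0.0692·5/12) = 4.2137
Current forward F = (S − I)·e^(rT) = (95.99 − 4.2137)·e^(0.0692·8/12) = 91.7763 × 1.047214 = 96.1094
Value (long) = (F − K)·e^(−rT) = (96.1094 − 91.44) × 0.954915 = 4.4589
Value = £4.46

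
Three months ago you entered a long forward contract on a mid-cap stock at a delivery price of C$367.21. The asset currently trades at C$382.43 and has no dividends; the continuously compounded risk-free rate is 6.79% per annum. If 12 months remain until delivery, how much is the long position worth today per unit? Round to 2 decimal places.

C$39.33

Current fair forward for the remaining 12 months: F = S·e^(r·T), r = 0.0679
F = 382.43 · e^(0.0679 × 12/12) = 382.43 × 1.070258 = 409.2988
Value of long forward = (F − K)·e^(−rT) = (409.2988 − 367.21) · e^(−0.0679·12/12)
= 42.0888 × 0.934354 = 39.33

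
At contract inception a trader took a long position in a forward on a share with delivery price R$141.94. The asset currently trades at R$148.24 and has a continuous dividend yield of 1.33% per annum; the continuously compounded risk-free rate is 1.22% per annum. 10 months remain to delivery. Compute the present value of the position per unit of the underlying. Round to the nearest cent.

Current fair forward for the remaining 10 months: F = S·e^((r − q)·T), (r − q) = 0.0122 − 0.0133 = -0.0011
F = 148.24 · e^(-0.0011 × 10/12) = 148.24 × 0.999084 = 148.1042
Value of long forward = (F − K)·e^(−rT) = (148.1042 − 141.94) · e^(−0.0122·10/12)
= 6.1642 × 0.989885 = 6.10

R$6.10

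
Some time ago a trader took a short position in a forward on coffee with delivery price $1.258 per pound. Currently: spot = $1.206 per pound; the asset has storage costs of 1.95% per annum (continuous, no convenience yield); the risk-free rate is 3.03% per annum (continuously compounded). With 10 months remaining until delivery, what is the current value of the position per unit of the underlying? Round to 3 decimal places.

Current fair forward for the remaining 10 months: F = S·e^((r + u)·T), (r + u) = 0.0303 + 0.0195 = 0.0498
F = 1.206 · e^(0.0498 × 10/12) = 1.206 × 1.042373 = 1.2571
Value of long forward = (F − K)·e^(−rT) = (1.2571 − 1.258) · e^(−0.0303·10/12)
= -0.0009 × 0.975066 = -0.001
Short position value = −(long value) = $0.001

$0.001 per pound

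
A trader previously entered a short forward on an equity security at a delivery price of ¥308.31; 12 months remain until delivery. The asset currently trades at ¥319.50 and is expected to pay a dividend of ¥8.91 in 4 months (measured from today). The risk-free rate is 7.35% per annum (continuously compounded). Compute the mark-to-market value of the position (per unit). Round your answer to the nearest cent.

-¥24.34

PV(remaining dividends) I = 8.91·e^(−0.0735·4/12) = 8.6944
Current forward F = (S − I)·e^(rT) = (319.50 − 8.6944)·e^(0.0735·12/12) = 310.8056 × 1.076269 = 334.5104
Value (long) = (F − K)·e^(−rT) = (334.5104 − 308.31) × 0.929136 = 24.3437
Short position value = −(long value) = -¥24.34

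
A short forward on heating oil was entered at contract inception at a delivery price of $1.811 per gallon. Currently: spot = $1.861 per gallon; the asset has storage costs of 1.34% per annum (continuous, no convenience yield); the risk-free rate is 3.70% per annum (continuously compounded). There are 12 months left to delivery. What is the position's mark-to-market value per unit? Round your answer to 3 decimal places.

Current fair forward for the remaining 12 months: F = S·e^((r + u)·T), (r + u) = 0.0370 + 0.0134 = 0.0504
F = 1.861 · e^(0.0504 × 12/12) = 1.861 × 1.051692 = 1.9572
Value of long forward = (F − K)·e^(−rT) = (1.9572 − 1.811) · e^(−0.0370·12/12)
= 0.1462 × 0.963676 = 0.141
Short position value = −(long value) = -$0.141

-$0.141 per gallon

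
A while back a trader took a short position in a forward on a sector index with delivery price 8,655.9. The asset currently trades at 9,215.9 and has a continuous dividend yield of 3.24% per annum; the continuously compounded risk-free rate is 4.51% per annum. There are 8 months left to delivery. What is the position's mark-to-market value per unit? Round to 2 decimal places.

Current fair forward for the remaining 8 months: F = S·e^((r − q)·T), (r − q) = 0.0451 − 0.0324 = 0.0127
F = 9215.9 · e^(0.0127 × 8/12) = 9215.9 × 1.00850261 = 9294.2592
Value of long forward = (F − K)·e^(−rT) = (9294.2592 − 8655.9) · e^(−0.0451·8/12)
= 638.3592 × 0.97038084 = 619.45
Short position value = −(long value) = -619.45

-619.45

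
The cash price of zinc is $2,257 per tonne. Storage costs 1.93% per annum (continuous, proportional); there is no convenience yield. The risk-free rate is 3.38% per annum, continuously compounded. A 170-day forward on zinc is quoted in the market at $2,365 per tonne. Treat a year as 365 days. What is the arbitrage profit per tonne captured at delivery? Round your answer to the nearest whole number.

Fair forward: F* = S·e^(carry·T), with carry = (r + u) = 0.0338 + 0.0193 = 0.0531
F* = 2257 · e^(0.0531 × 170/365) = 2257 · e^0.024732 = 2257 × 1.025040 = $2313.5153
Market $2365 > fair $2313.5153: forward overpriced → cash-and-carry (buy spot, short the forward).
At maturity, profit = |F_mkt − F*| = |2365 − 2313.5153| = $51 per tonne

$51 per tonne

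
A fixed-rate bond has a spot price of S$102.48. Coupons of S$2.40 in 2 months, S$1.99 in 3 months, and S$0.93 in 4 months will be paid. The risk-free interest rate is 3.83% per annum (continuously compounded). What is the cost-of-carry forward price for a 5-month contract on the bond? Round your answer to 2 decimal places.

PV(coupons) I = 2.40·e^(−0.0383·2/12) + 1.99·e^(−0.0383·3/12) + 0.93·e^(−0.0383·4/12)
I = 2.3847 + 1.9710 + 0.9182 = 5.2739
F = (S − I)·e^(rT) = (102.48 − 5.2739) · e^(0.0383·5/12)
= 97.2061 · e^0.015958 = 97.2061 × 1.016086 = S$98.77

S$98.77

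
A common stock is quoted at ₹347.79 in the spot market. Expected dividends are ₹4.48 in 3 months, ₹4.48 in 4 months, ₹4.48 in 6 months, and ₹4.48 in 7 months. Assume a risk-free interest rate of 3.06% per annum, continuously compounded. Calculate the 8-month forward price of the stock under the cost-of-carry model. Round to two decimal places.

₹336.90

PV(dividends) I = 4.48·e^(−0.0306·3/12) + 4.48·e^(−0.0306·4/12) + 4.48·e^(−0.0306·6/12) + 4.48·e^(−0.0306·7/12)
I = 4.4459 + 4.4345 + 4.4120 + 4.4007 = 17.6931
F = (S − I)·e^(rT) = (347.79 − 17.6931) · e^(0.0306·8/12)
= 330.0969 · e^0.020400 = 330.0969 × 1.020610 = ₹336.90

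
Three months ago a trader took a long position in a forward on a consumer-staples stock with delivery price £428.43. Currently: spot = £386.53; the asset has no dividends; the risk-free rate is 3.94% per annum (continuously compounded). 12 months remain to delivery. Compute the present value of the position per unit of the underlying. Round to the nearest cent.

Current fair forward for the remaining 12 months: F = S·e^(r·T), r = 0.0394
F = 386.53 · e^(0.0394 × 12/12) = 386.53 × 1.040186 = 402.0631
Value of long forward = (F − K)·e^(−rT) = (402.0631 − 428.43) · e^(−0.0394·12/12)
= -26.3669 × 0.961366 = -25.35

-£25.35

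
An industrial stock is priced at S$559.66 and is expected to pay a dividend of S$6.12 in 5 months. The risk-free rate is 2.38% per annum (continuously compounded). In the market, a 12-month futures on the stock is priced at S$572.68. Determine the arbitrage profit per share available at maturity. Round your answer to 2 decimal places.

S$5.75 per share

PV(dividends) I = 6.12·e^(−0.0238·5/12) = 6.0596
Fair futures F* = (S − I)·e^(rT) = (559.66 − 6.0596)·e^0.023800 = 553.6004 × 1.024085 = 566.9339
Market S$572.68 > fair 566.9339: forward overpriced → cash-and-carry (borrow at r, buy the stock and collect the dividends, short the forward).
Profit at T = |F_mkt − F*| = |572.68 − 566.9339| = S$5.75 per share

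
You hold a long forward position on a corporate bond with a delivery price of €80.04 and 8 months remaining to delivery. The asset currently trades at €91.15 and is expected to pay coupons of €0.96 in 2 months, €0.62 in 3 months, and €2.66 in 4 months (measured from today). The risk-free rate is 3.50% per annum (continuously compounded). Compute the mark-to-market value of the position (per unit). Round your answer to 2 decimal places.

PV(remaining coupons) I = 0.96·e^(−0.0350·2/12) + 0.62·e^(−0.0350·3/12) + 2.66·e^(−0.0350·4/12) = 4.1982
Current forward F = (S − I)·e^(rT) = (91.15 − 4.1982)·e^(0.0350·8/12) = 86.9518 × 1.023608 = 89.0046
Value (long) = (F − K)·e^(−rT) = (89.0046 − 80.04) × 0.976937 = 8.7578
Value = €8.76

€8.76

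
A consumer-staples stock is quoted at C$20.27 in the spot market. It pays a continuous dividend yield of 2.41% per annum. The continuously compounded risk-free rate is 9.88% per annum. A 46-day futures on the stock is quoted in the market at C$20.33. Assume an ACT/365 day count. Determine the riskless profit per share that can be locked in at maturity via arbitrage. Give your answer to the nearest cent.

C$0.13 per share

Fair futures: F* = S·e^(carry·T), with carry = (r − q) = 0.0988 − 0.0241 = 0.0747
F* = 20.27 · e^(0.0747 × 46/365) = 20.27 · e^0.009414 = 20.27 × 1.009458 = C$20.4617
Market C$20.33 < fair C$20.4617: forward underpriced → reverse cash-and-carry (short spot, go long the forward).
At maturity, profit = |F_mkt − F*| = |20.33 − 20.4617| = C$0.13 per share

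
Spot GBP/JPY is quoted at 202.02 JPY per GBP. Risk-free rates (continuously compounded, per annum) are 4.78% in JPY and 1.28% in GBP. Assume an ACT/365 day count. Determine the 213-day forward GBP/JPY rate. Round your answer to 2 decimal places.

206.19

F = S·e^((r_JPY − r_GBP)T) = 202.02 · e^((0.0478 − 0.0128) × 213/365)
= 202.02 · e^0.020425 = 202.02 × 1.020635
F = 206.19 JPY per GBP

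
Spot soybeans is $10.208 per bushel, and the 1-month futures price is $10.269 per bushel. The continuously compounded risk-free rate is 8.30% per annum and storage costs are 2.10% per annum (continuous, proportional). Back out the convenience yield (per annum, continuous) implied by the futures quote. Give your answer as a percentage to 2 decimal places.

F = S·e^((r+u−y)T) ⇒ (r+u−y) = ln(F/S)/T
ln(10.269/10.208) = 0.005958; /T ⇒ 0.071496
y = r + u − ln(F/S)/T = 0.0830 + 0.0210 − 0.071496 = 0.032504
y = 3.25%

3.25%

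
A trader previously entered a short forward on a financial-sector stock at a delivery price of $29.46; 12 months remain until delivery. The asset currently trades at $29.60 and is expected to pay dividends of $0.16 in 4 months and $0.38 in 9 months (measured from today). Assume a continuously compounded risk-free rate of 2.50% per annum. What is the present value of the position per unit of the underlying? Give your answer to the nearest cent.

-$0.34

PV(remaining dividends) I = 0.16·e^(−0.0250·4/12) + 0.38·e^(−0.0250·9/12) = 0.5316
Current forward F = (S − I)·e^(rT) = (29.60 − 0.5316)·e^(0.0250·12/12) = 29.0684 × 1.025315 = 29.8043
Value (long) = (F − K)·e^(−rT) = (29.8043 − 29.46) × 0.975310 = 0.3358
Short position value = −(long value) = -$0.34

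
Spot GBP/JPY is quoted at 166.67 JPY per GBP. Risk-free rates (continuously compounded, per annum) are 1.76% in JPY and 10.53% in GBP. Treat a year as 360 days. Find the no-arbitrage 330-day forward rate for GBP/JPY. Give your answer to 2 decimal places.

F = S·e^((r_JPY − r_GBP)T) = 166.67 · e^((0.0176 − 0.1053) × 330/360)
= 166.67 · e^-0.080392 = 166.67 × 0.922755
F = 153.80 JPY per GBP

153.80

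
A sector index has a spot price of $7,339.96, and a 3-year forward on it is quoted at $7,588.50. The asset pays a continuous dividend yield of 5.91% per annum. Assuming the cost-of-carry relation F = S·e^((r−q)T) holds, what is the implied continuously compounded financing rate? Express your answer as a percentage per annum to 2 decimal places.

7.02%

From F = S·e^((r−q)T): (r − q) = ln(F/S)/T
ln(7588.50/7339.96) = ln(1.033861) = 0.033300
(r − q) = 0.033300 / (3) = 0.011100
r = ln(F/S)/T + q = 0.011100 + 0.0591 = 0.070200
r = 7.02%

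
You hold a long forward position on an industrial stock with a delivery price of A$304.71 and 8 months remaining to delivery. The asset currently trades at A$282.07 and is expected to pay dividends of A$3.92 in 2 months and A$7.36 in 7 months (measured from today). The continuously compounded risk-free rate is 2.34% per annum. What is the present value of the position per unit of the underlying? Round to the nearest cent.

PV(remaining dividends) I = 3.92·e^(−0.0234·2/12) + 7.36·e^(−0.0234·7/12) = 11.1650
Current forward F = (S − I)·e^(rT) = (282.07 − 11.1650)·e^(0.0234·8/12) = 270.9050 × 1.015722 = 275.1642
Value (long) = (F − K)·e^(−rT) = (275.1642 − 304.71) × 0.984521 = -29.0885
Value = -A$29.09

-A$29.09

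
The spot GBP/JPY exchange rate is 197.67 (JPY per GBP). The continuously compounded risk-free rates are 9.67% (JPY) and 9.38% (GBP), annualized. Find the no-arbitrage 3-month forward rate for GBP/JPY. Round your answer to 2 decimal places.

F = S·e^((r_JPY − r_GBP)T) = 197.67 · e^((0.0967 − 0.0938) × 3/12)
= 197.67 · e^0.000725 = 197.67 × 1.000725
F = 197.81 JPY per GBP

197.81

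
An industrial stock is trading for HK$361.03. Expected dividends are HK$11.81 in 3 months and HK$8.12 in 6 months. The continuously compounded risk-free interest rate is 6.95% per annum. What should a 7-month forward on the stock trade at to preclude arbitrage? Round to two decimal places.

HK$355.71

PV(dividends) I = 11.81·e^(−0.0695·3/12) + 8.12·e^(−0.0695·6/12)
I = 11.6066 + 7.8427 = 19.4493
F = (S − I)·e^(rT) = (361.03 − 19.4493) · e^(0.0695·7/12)
= 341.5807 · e^0.040542 = 341.5807 × 1.041375 = HK$355.71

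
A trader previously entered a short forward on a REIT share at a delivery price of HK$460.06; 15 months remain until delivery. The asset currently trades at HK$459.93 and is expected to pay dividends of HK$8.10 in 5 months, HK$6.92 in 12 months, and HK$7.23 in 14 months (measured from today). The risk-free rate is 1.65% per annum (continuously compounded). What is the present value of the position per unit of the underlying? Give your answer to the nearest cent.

HK$12.68

PV(remaining dividends) I = 8.10·e^(−0.0165·5/12) + 6.92·e^(−0.0165·12/12) + 7.23·e^(−0.0165·14/12) = 21.9434
Current forward F = (S − I)·e^(rT) = (459.93 − 21.9434)·e^(0.0165·15/12) = 437.9866 × 1.020839 = 447.1138
Value (long) = (F − K)·e^(−rT) = (447.1138 − 460.06) × 0.979586 = -12.6819
Short position value = −(long value) = HK$12.68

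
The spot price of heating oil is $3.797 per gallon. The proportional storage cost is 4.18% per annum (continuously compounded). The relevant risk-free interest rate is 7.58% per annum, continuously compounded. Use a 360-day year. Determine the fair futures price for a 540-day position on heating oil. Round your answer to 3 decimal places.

Net carry = r + u − y = 0.0758 + 0.0418 − 0.0000 = 0.1176
F = S·e^((r+u−y)T) = 3.797 · e^(0.1176 × 540/360) = 3.797 · e^0.176400
= 3.797 × 1.192915 = $4.529 per gallon

$4.529 per gallon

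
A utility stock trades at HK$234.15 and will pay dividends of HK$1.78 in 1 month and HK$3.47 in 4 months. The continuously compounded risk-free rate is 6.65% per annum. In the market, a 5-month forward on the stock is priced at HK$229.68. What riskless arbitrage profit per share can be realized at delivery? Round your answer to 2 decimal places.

HK$5.74 per share

PV(dividends) I = 1.78·e^(−0.0665·1/12) + 3.47·e^(−0.0665·4/12) = 5.1641
Fair forward F* = (S − I)·e^(rT) = (234.15 − 5.1641)·e^0.027708 = 228.9859 × 1.028095 = 235.4193
Market HK$229.68 < fair 235.4193: forward underpriced → reverse cash-and-carry (short the stock, invest proceeds at r, pay the dividends, go long the forward).
Profit at T = |F_mkt − F*| = |229.68 − 235.4193| = HK$5.74 per share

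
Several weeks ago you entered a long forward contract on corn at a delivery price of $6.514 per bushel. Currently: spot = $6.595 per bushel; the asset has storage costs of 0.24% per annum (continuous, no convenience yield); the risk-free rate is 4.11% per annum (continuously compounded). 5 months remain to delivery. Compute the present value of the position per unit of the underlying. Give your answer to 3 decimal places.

$0.198 per bushel

Current fair forward for the remaining 5 months: F = S·e^((r + u)·T), (r + u) = 0.0411 + 0.0024 = 0.0435
F = 6.595 · e^(0.0435 × 5/12) = 6.595 × 1.018290 = 6.7156
Value of long forward = (F − K)·e^(−rT) = (6.7156 − 6.514) · e^(−0.0411·5/12)
= 0.2016 × 0.983021 = 0.198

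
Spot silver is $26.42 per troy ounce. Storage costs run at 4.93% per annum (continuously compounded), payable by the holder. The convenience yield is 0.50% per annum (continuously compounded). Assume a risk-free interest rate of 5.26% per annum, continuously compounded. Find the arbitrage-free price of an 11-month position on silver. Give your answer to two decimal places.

$28.87 per troy ounce

Net carry = r + u − y = 0.0526 + 0.0493 − 0.0050 = 0.0969
F = S·e^((r+u−y)T) = 26.42 · e^(0.0969 × 11/12) = 26.42 · e^0.088825
= 26.42 × 1.092889 = $28.87 per troy ounce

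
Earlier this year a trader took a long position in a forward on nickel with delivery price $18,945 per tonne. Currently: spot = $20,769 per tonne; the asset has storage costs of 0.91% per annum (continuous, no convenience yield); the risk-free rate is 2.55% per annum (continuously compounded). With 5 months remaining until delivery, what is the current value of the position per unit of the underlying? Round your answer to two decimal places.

$2103.12 per tonne

Current fair forward for the remaining 5 months: F = S·e^((r + u)·T), (r + u) = 0.0255 + 0.0091 = 0.0346
F = 20769 · e^(0.0346 × 5/12) = 20769 × 1.01452109 = 21070.5885
Value of long forward = (F − K)·e^(−rT) = (21070.5885 − 18945) · e^(−0.0255·5/12)
= 2125.5885 × 0.98943125 = 2103.12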